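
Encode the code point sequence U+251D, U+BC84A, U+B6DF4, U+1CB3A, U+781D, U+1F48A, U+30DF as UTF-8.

E2 94 9D F2 BC A1 8A F2 B6 B7 B4 F0 9C AC BA E7 A0 9D F0 9F 92 8A E3 83 9F

U+251D: 3-byte form → E2 94 9D.
U+BC84A: 4-byte form → F2 BC A1 8A.
U+B6DF4: 4-byte form → F2 B6 B7 B4.
U+1CB3A: 4-byte form → F0 9C AC BA.
U+781D: 3-byte form → E7 A0 9D.
U+1F48A: 4-byte form → F0 9F 92 8A.
U+30DF: 3-byte form → E3 83 9F.
Concatenated (25 bytes): E2 94 9D F2 BC A1 8A F2 B6 B7 B4 F0 9C AC BA E7 A0 9D F0 9F 92 8A E3 83 9F.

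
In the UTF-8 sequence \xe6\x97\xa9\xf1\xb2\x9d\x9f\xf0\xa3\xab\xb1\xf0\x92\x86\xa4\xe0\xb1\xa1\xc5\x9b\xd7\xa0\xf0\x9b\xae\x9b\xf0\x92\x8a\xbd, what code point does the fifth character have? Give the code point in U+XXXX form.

U+0C61

Offset 0: leading byte 0xE6 = 11100110 → 3-byte char #1 = E6 97 A9.
Offset 3: leading byte 0xF1 = 11110001 → 4-byte char #2 = F1 B2 9D 9F.
Offset 7: leading byte 0xF0 = 11110000 → 4-byte char #3 = F0 A3 AB B1.
Offset 11: leading byte 0xF0 = 11110000 → 4-byte char #4 = F0 92 86 A4.
Offset 15: leading byte 0xE0 = 11100000 → 3-byte char #5 = E0 B1 A1.
Leading byte 0xE0 = 11100000 matches 1110xxxx → 3-byte sequence.
Byte 1: 0xE0 = 11100000, payload 0000 (4 bits).
Byte 2: 0xB1 = 10110001 (10xxxxxx ✓), payload 110001.
Byte 3: 0xA1 = 10100001 (10xxxxxx ✓), payload 100001.
Concatenate: 0000110001100001 = 0xC61 (16 bits → U+0C61).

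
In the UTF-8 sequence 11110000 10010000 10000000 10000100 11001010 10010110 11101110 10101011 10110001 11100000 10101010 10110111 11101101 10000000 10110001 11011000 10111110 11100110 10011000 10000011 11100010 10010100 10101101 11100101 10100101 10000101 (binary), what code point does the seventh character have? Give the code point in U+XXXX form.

U+6603

Offset 0: leading byte 0xF0 = 11110000 → 4-byte char #1 = F0 90 80 84.
Offset 4: leading byte 0xCA = 11001010 → 2-byte char #2 = CA 96.
Offset 6: leading byte 0xEE = 11101110 → 3-byte char #3 = EE AB B1.
Offset 9: leading byte 0xE0 = 11100000 → 3-byte char #4 = E0 AA B7.
Offset 12: leading byte 0xED = 11101101 → 3-byte char #5 = ED 80 B1.
Offset 15: leading byte 0xD8 = 11011000 → 2-byte char #6 = D8 BE.
Offset 17: leading byte 0xE6 = 11100110 → 3-byte char #7 = E6 98 83.
Leading byte 0xE6 = 11100110 matches 1110xxxx → 3-byte sequence.
Byte 1: 0xE6 = 11100110, payload 0110 (4 bits).
Byte 2: 0x98 = 10011000 (10xxxxxx ✓), payload 011000.
Byte 3: 0x83 = 10000011 (10xxxxxx ✓), payload 000011.
Concatenate: 0110011000000011 = 0x6603 (16 bits → U+6603).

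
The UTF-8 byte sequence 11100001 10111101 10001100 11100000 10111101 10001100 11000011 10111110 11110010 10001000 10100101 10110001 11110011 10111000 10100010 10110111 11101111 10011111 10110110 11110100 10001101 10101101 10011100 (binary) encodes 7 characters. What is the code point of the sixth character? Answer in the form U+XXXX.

U+F7F6

Offset 0: leading byte 0xE1 = 11100001 → 3-byte char #1 = E1 BD 8C.
Offset 3: leading byte 0xE0 = 11100000 → 3-byte char #2 = E0 BD 8C.
Offset 6: leading byte 0xC3 = 11000011 → 2-byte char #3 = C3 BE.
Offset 8: leading byte 0xF2 = 11110010 → 4-byte char #4 = F2 88 A5 B1.
Offset 12: leading byte 0xF3 = 11110011 → 4-byte char #5 = F3 B8 A2 B7.
Offset 16: leading byte 0xEF = 11101111 → 3-byte char #6 = EF 9F B6.
Leading byte 0xEF = 11101111 matches 1110xxxx → 3-byte sequence.
Byte 1: 0xEF = 11101111, payload 1111 (4 bits).
Byte 2: 0x9F = 10011111 (10xxxxxx ✓), payload 011111.
Byte 3: 0xB6 = 10110110 (10xxxxxx ✓), payload 110110.
Concatenate: 1111011111110110 = 0xF7F6 (16 bits → U+F7F6).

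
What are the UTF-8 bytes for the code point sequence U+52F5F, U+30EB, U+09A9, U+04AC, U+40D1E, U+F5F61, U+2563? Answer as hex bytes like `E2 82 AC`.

F1 92 BD 9F E3 83 AB E0 A6 A9 D2 AC F1 80 B4 9E F3 B5 BD A1 E2 95 A3

U+52F5F: 4-byte form → F1 92 BD 9F.
U+30EB: 3-byte form → E3 83 AB.
U+09A9: 3-byte form → E0 A6 A9.
U+04AC: 2-byte form → D2 AC.
U+40D1E: 4-byte form → F1 80 B4 9E.
U+F5F61: 4-byte form → F3 B5 BD A1.
U+2563: 3-byte form → E2 95 A3.
Concatenated (23 bytes): F1 92 BD 9F E3 83 AB E0 A6 A9 D2 AC F1 80 B4 9E F3 B5 BD A1 E2 95 A3.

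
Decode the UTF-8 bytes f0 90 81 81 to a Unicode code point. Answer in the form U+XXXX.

Leading byte 0xF0 = 11110000 matches 11110xxx → 4-byte sequence.
Byte 1: 0xF0 = 11110000, payload 000 (3 bits).
Byte 2: 0x90 = 10010000 (10xxxxxx ✓), payload 010000.
Byte 3: 0x81 = 10000001 (10xxxxxx ✓), payload 000001.
Byte 4: 0x81 = 10000001 (10xxxxxx ✓), payload 000001.
Concatenate: 000010000000001000001 = 0x10041 (21 bits → U+10041).

U+10041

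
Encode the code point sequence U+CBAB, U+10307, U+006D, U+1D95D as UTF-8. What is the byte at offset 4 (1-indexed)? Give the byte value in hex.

1-indexed offset 4 is 0-indexed offset 3.
U+CBAB → 3-byte form EC AE AB at offsets 0–2.
U+10307 → 4-byte form F0 90 8C 87 at offsets 3–6.
Offset 3 falls in char 2's range; it's byte 1 of F0 90 8C 87 = 0xF0.

0xF0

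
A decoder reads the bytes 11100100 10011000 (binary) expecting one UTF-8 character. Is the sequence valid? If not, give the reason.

invalid (sequence truncated)

Leading byte 0xE4 = 11100100 → 3-byte form, but only 2 bytes are present.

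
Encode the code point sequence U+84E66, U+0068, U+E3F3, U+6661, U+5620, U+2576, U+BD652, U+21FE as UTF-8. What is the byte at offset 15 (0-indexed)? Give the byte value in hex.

U+84E66 → 4-byte form F2 84 B9 A6 at offsets 0–3.
U+0068 → 1-byte form 68 at offsets 4–4.
U+E3F3 → 3-byte form EE 8F B3 at offsets 5–7.
U+6661 → 3-byte form E6 99 A1 at offsets 8–10.
U+5620 → 3-byte form E5 98 A0 at offsets 11–13.
U+2576 → 3-byte form E2 95 B6 at offsets 14–16.
Offset 15 falls in char 6's range; it's byte 2 of E2 95 B6 = 0x95.

0x95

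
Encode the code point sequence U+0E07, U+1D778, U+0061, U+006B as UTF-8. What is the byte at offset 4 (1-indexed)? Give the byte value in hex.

1-indexed offset 4 is 0-indexed offset 3.
U+0E07 → 3-byte form E0 B8 87 at offsets 0–2.
U+1D778 → 4-byte form F0 9D 9D B8 at offsets 3–6.
Offset 3 falls in char 2's range; it's byte 1 of F0 9D 9D B8 = 0xF0.

0xF0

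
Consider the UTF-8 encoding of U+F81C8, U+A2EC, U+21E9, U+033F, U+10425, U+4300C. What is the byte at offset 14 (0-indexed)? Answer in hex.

U+F81C8 → 4-byte form F3 B8 87 88 at offsets 0–3.
U+A2EC → 3-byte form EA 8B AC at offsets 4–6.
U+21E9 → 3-byte form E2 87 A9 at offsets 7–9.
U+033F → 2-byte form CC BF at offsets 10–11.
U+10425 → 4-byte form F0 90 90 A5 at offsets 12–15.
Offset 14 falls in char 5's range; it's byte 3 of F0 90 90 A5 = 0x90.

0x90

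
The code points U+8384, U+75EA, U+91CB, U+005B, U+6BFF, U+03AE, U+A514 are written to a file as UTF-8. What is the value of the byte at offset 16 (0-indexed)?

U+8384 → 3-byte form E8 8E 84 at offsets 0–2.
U+75EA → 3-byte form E7 97 AA at offsets 3–5.
U+91CB → 3-byte form E9 87 8B at offsets 6–8.
U+005B → 1-byte form 5B at offsets 9–9.
U+6BFF → 3-byte form E6 AF BF at offsets 10–12.
U+03AE → 2-byte form CE AE at offsets 13–14.
U+A514 → 3-byte form EA 94 94 at offsets 15–17.
Offset 16 falls in char 7's range; it's byte 2 of EA 94 94 = 0x94.

0x94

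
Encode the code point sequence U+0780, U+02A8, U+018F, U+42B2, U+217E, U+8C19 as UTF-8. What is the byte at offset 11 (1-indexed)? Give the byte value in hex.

0x85

1-indexed offset 11 is 0-indexed offset 10.
U+0780 → 2-byte form DE 80 at offsets 0–1.
U+02A8 → 2-byte form CA A8 at offsets 2–3.
U+018F → 2-byte form C6 8F at offsets 4–5.
U+42B2 → 3-byte form E4 8A B2 at offsets 6–8.
U+217E → 3-byte form E2 85 BE at offsets 9–11.
Offset 10 falls in char 5's range; it's byte 2 of E2 85 BE = 0x85.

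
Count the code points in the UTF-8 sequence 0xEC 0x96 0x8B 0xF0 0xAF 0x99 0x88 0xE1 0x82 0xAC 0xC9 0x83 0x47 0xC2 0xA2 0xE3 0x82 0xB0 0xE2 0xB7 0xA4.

Byte at offset 0: 0xEC = 11101100 → 3-byte char (#1). Advance 3.
Byte at offset 3: 0xF0 = 11110000 → 4-byte char (#2). Advance 4.
Byte at offset 7: 0xE1 = 11100001 → 3-byte char (#3). Advance 3.
Byte at offset 10: 0xC9 = 11001001 → 2-byte char (#4). Advance 2.
Byte at offset 12: 0x47 = 01000111 → 1-byte char (#5). Advance 1.
Byte at offset 13: 0xC2 = 11000010 → 2-byte char (#6). Advance 2.
Byte at offset 15: 0xE3 = 11100011 → 3-byte char (#7). Advance 3.
Byte at offset 18: 0xE2 = 11100010 → 3-byte char (#8). Advance 3.
Reached end at offset 21 after 8 code points.

8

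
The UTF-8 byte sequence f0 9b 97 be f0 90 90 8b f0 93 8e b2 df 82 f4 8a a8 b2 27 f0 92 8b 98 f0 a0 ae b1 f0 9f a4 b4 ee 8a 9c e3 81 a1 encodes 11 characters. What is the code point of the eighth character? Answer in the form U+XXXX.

Offset 0: leading byte 0xF0 = 11110000 → 4-byte char #1 = F0 9B 97 BE.
Offset 4: leading byte 0xF0 = 11110000 → 4-byte char #2 = F0 90 90 8B.
Offset 8: leading byte 0xF0 = 11110000 → 4-byte char #3 = F0 93 8E B2.
Offset 12: leading byte 0xDF = 11011111 → 2-byte char #4 = DF 82.
Offset 14: leading byte 0xF4 = 11110100 → 4-byte char #5 = F4 8A A8 B2.
Offset 18: leading byte 0x27 = 00100111 → 1-byte char #6 = 27.
Offset 19: leading byte 0xF0 = 11110000 → 4-byte char #7 = F0 92 8B 98.
Offset 23: leading byte 0xF0 = 11110000 → 4-byte char #8 = F0 A0 AE B1.
Leading byte 0xF0 = 11110000 matches 11110xxx → 4-byte sequence.
Byte 1: 0xF0 = 11110000, payload 000 (3 bits).
Byte 2: 0xA0 = 10100000 (10xxxxxx ✓), payload 100000.
Byte 3: 0xAE = 10101110 (10xxxxxx ✓), payload 101110.
Byte 4: 0xB1 = 10110001 (10xxxxxx ✓), payload 110001.
Concatenate: 000100000101110110001 = 0x20BB1 (21 bits → U+20BB1).

U+20BB1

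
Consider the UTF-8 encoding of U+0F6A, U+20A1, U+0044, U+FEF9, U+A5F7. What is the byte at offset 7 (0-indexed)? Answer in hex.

0xEF

U+0F6A → 3-byte form E0 BD AA at offsets 0–2.
U+20A1 → 3-byte form E2 82 A1 at offsets 3–5.
U+0044 → 1-byte form 44 at offsets 6–6.
U+FEF9 → 3-byte form EF BB B9 at offsets 7–9.
Offset 7 falls in char 4's range; it's byte 1 of EF BB B9 = 0xEF.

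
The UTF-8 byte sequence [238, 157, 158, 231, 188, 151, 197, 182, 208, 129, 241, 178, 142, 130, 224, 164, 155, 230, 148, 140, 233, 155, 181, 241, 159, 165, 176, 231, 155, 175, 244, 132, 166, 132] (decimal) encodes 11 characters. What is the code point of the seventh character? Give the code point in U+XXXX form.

U+650C

Offset 0: leading byte 0xEE = 11101110 → 3-byte char #1 = EE 9D 9E.
Offset 3: leading byte 0xE7 = 11100111 → 3-byte char #2 = E7 BC 97.
Offset 6: leading byte 0xC5 = 11000101 → 2-byte char #3 = C5 B6.
Offset 8: leading byte 0xD0 = 11010000 → 2-byte char #4 = D0 81.
Offset 10: leading byte 0xF1 = 11110001 → 4-byte char #5 = F1 B2 8E 82.
Offset 14: leading byte 0xE0 = 11100000 → 3-byte char #6 = E0 A4 9B.
Offset 17: leading byte 0xE6 = 11100110 → 3-byte char #7 = E6 94 8C.
Leading byte 0xE6 = 11100110 matches 1110xxxx → 3-byte sequence.
Byte 1: 0xE6 = 11100110, payload 0110 (4 bits).
Byte 2: 0x94 = 10010100 (10xxxxxx ✓), payload 010100.
Byte 3: 0x8C = 10001100 (10xxxxxx ✓), payload 001100.
Concatenate: 0110010100001100 = 0x650C (16 bits → U+650C).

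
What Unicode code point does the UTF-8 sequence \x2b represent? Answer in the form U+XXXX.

U+002B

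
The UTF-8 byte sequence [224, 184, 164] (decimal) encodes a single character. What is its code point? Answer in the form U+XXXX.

U+0E24

Leading byte 0xE0 = 11100000 matches 1110xxxx → 3-byte sequence.
Byte 1: 0xE0 = 11100000, payload 0000 (4 bits).
Byte 2: 0xB8 = 10111000 (10xxxxxx ✓), payload 111000.
Byte 3: 0xA4 = 10100100 (10xxxxxx ✓), payload 100100.
Concatenate: 0000111000100100 = 0xE24 (16 bits → U+0E24).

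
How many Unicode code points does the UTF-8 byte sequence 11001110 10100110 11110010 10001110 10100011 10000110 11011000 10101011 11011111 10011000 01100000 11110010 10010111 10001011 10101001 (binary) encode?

Byte at offset 0: 0xCE = 11001110 → 2-byte char (#1). Advance 2.
Byte at offset 2: 0xF2 = 11110010 → 4-byte char (#2). Advance 4.
Byte at offset 6: 0xD8 = 11011000 → 2-byte char (#3). Advance 2.
Byte at offset 8: 0xDF = 11011111 → 2-byte char (#4). Advance 2.
Byte at offset 10: 0x60 = 01100000 → 1-byte char (#5). Advance 1.
Byte at offset 11: 0xF2 = 11110010 → 4-byte char (#6). Advance 4.
Reached end at offset 15 after 6 code points.

6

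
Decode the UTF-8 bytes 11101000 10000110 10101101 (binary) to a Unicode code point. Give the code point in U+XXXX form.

U+81AD

Leading byte 0xE8 = 11101000 matches 1110xxxx → 3-byte sequence.
Byte 1: 0xE8 = 11101000, payload 1000 (4 bits).
Byte 2: 0x86 = 10000110 (10xxxxxx ✓), payload 000110.
Byte 3: 0xAD = 10101101 (10xxxxxx ✓), payload 101101.
Concatenate: 1000000110101101 = 0x81AD (16 bits → U+81AD).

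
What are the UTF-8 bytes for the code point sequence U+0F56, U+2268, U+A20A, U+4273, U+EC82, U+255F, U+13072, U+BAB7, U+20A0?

E0 BD 96 E2 89 A8 EA 88 8A E4 89 B3 EE B2 82 E2 95 9F F0 93 81 B2 EB AA B7 E2 82 A0

U+0F56: 3-byte form → E0 BD 96.
U+2268: 3-byte form → E2 89 A8.
U+A20A: 3-byte form → EA 88 8A.
U+4273: 3-byte form → E4 89 B3.
U+EC82: 3-byte form → EE B2 82.
U+255F: 3-byte form → E2 95 9F.
U+13072: 4-byte form → F0 93 81 B2.
U+BAB7: 3-byte form → EB AA B7.
U+20A0: 3-byte form → E2 82 A0.
Concatenated (28 bytes): E0 BD 96 E2 89 A8 EA 88 8A E4 89 B3 EE B2 82 E2 95 9F F0 93 81 B2 EB AA B7 E2 82 A0.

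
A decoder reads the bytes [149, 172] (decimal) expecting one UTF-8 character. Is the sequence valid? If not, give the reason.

Byte 0x95 = 10010101 has the form 10xxxxxx — a continuation byte — but there is no preceding leading byte.

invalid (continuation byte with no leading byte)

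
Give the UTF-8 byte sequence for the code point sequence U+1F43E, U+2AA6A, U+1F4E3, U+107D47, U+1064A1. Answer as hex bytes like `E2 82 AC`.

F0 9F 90 BE F0 AA A9 AA F0 9F 93 A3 F4 87 B5 87 F4 86 92 A1

U+1F43E: 4-byte form → F0 9F 90 BE.
U+2AA6A: 4-byte form → F0 AA A9 AA.
U+1F4E3: 4-byte form → F0 9F 93 A3.
U+107D47: 4-byte form → F4 87 B5 87.
U+1064A1: 4-byte form → F4 86 92 A1.
Concatenated (20 bytes): F0 9F 90 BE F0 AA A9 AA F0 9F 93 A3 F4 87 B5 87 F4 86 92 A1.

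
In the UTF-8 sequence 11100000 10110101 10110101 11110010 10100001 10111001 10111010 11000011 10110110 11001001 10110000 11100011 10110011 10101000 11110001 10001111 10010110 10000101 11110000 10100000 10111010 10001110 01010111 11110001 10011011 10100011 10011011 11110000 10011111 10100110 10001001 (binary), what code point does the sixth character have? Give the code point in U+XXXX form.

U+4F585

Offset 0: leading byte 0xE0 = 11100000 → 3-byte char #1 = E0 B5 B5.
Offset 3: leading byte 0xF2 = 11110010 → 4-byte char #2 = F2 A1 B9 BA.
Offset 7: leading byte 0xC3 = 11000011 → 2-byte char #3 = C3 B6.
Offset 9: leading byte 0xC9 = 11001001 → 2-byte char #4 = C9 B0.
Offset 11: leading byte 0xE3 = 11100011 → 3-byte char #5 = E3 B3 A8.
Offset 14: leading byte 0xF1 = 11110001 → 4-byte char #6 = F1 8F 96 85.
Leading byte 0xF1 = 11110001 matches 11110xxx → 4-byte sequence.
Byte 1: 0xF1 = 11110001, payload 001 (3 bits).
Byte 2: 0x8F = 10001111 (10xxxxxx ✓), payload 001111.
Byte 3: 0x96 = 10010110 (10xxxxxx ✓), payload 010110.
Byte 4: 0x85 = 10000101 (10xxxxxx ✓), payload 000101.
Concatenate: 001001111010110000101 = 0x4F585 (21 bits → U+4F585).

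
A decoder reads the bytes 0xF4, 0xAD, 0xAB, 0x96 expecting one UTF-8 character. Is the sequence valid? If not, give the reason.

invalid (encodes a value above U+10FFFF)

Leading byte 0xF4 = 11110100 → 4-byte form.
Payload = 0x12DAD6, which exceeds U+10FFFF, the maximum Unicode code point. (Leading bytes F5–FF, or F4 followed by ≥ 0x90, are invalid.)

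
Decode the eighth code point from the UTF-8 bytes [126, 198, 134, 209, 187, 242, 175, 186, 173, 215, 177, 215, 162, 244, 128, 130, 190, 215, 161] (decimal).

Offset 0: leading byte 0x7E = 01111110 → 1-byte char #1 = 7E.
Offset 1: leading byte 0xC6 = 11000110 → 2-byte char #2 = C6 86.
Offset 3: leading byte 0xD1 = 11010001 → 2-byte char #3 = D1 BB.
Offset 5: leading byte 0xF2 = 11110010 → 4-byte char #4 = F2 AF BA AD.
Offset 9: leading byte 0xD7 = 11010111 → 2-byte char #5 = D7 B1.
Offset 11: leading byte 0xD7 = 11010111 → 2-byte char #6 = D7 A2.
Offset 13: leading byte 0xF4 = 11110100 → 4-byte char #7 = F4 80 82 BE.
Offset 17: leading byte 0xD7 = 11010111 → 2-byte char #8 = D7 A1.
Leading byte 0xD7 = 11010111 matches 110xxxxx → 2-byte sequence.
Byte 1: 0xD7 = 11010111, payload 10111 (5 bits).
Byte 2: 0xA1 = 10100001 (10xxxxxx ✓), payload 100001.
Concatenate: 10111100001 = 0x5E1 (11 bits → U+05E1).

U+05E1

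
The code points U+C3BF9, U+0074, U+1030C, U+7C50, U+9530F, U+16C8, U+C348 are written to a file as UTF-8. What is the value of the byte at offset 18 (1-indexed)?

1-indexed offset 18 is 0-indexed offset 17.
U+C3BF9 → 4-byte form F3 83 AF B9 at offsets 0–3.
U+0074 → 1-byte form 74 at offsets 4–4.
U+1030C → 4-byte form F0 90 8C 8C at offsets 5–8.
U+7C50 → 3-byte form E7 B1 90 at offsets 9–11.
U+9530F → 4-byte form F2 95 8C 8F at offsets 12–15.
U+16C8 → 3-byte form E1 9B 88 at offsets 16–18.
Offset 17 falls in char 6's range; it's byte 2 of E1 9B 88 = 0x9B.

0x9B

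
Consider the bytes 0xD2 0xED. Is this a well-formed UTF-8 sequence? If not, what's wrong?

Leading byte 0xD2 = 11010010 → 2-byte form.
Byte 2 is 0xED = 11101101, which is not 10xxxxxx — expected a continuation byte.

invalid (non-continuation byte where continuation expected)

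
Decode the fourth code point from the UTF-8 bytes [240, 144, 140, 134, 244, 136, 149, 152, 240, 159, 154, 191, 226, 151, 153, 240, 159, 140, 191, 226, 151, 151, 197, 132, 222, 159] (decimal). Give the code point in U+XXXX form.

Offset 0: leading byte 0xF0 = 11110000 → 4-byte char #1 = F0 90 8C 86.
Offset 4: leading byte 0xF4 = 11110100 → 4-byte char #2 = F4 88 95 98.
Offset 8: leading byte 0xF0 = 11110000 → 4-byte char #3 = F0 9F 9A BF.
Offset 12: leading byte 0xE2 = 11100010 → 3-byte char #4 = E2 97 99.
Leading byte 0xE2 = 11100010 matches 1110xxxx → 3-byte sequence.
Byte 1: 0xE2 = 11100010, payload 0010 (4 bits).
Byte 2: 0x97 = 10010111 (10xxxxxx ✓), payload 010111.
Byte 3: 0x99 = 10011001 (10xxxxxx ✓), payload 011001.
Concatenate: 0010010111011001 = 0x25D9 (16 bits → U+25D9).

U+25D9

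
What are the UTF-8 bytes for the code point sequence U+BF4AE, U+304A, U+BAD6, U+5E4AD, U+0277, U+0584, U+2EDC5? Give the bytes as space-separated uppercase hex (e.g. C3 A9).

U+BF4AE: 4-byte form → F2 BF 92 AE.
U+304A: 3-byte form → E3 81 8A.
U+BAD6: 3-byte form → EB AB 96.
U+5E4AD: 4-byte form → F1 9E 92 AD.
U+0277: 2-byte form → C9 B7.
U+0584: 2-byte form → D6 84.
U+2EDC5: 4-byte form → F0 AE B7 85.
Concatenated (22 bytes): F2 BF 92 AE E3 81 8A EB AB 96 F1 9E 92 AD C9 B7 D6 84 F0 AE B7 85.

F2 BF 92 AE E3 81 8A EB AB 96 F1 9E 92 AD C9 B7 D6 84 F0 AE B7 85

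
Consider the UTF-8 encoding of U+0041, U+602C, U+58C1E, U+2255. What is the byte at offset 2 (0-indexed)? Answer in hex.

U+0041 → 1-byte form 41 at offsets 0–0.
U+602C → 3-byte form E6 80 AC at offsets 1–3.
Offset 2 falls in char 2's range; it's byte 2 of E6 80 AC = 0x80.

0x80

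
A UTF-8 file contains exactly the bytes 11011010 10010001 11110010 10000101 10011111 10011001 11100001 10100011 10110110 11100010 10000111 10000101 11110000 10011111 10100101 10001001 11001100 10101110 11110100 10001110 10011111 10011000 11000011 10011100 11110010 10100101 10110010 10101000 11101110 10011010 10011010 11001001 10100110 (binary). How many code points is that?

11

Byte at offset 0: 0xDA = 11011010 → 2-byte char (#1). Advance 2.
Byte at offset 2: 0xF2 = 11110010 → 4-byte char (#2). Advance 4.
Byte at offset 6: 0xE1 = 11100001 → 3-byte char (#3). Advance 3.
Byte at offset 9: 0xE2 = 11100010 → 3-byte char (#4). Advance 3.
Byte at offset 12: 0xF0 = 11110000 → 4-byte char (#5). Advance 4.
Byte at offset 16: 0xCC = 11001100 → 2-byte char (#6). Advance 2.
Byte at offset 18: 0xF4 = 11110100 → 4-byte char (#7). Advance 4.
Byte at offset 22: 0xC3 = 11000011 → 2-byte char (#8). Advance 2.
Byte at offset 24: 0xF2 = 11110010 → 4-byte char (#9). Advance 4.
Byte at offset 28: 0xEE = 11101110 → 3-byte char (#10). Advance 3.
Byte at offset 31: 0xC9 = 11001001 → 2-byte char (#11). Advance 2.
Reached end at offset 33 after 11 code points.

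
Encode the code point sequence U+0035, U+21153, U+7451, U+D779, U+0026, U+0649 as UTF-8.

U+0035: 1-byte form → 35.
U+21153: 4-byte form → F0 A1 85 93.
U+7451: 3-byte form → E7 91 91.
U+D779: 3-byte form → ED 9D B9.
U+0026: 1-byte form → 26.
U+0649: 2-byte form → D9 89.
Concatenated (14 bytes): 35 F0 A1 85 93 E7 91 91 ED 9D B9 26 D9 89.

35 F0 A1 85 93 E7 91 91 ED 9D B9 26 D9 89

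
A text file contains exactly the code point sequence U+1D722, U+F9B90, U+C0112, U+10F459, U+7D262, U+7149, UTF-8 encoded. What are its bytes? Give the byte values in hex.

U+1D722: 4-byte form → F0 9D 9C A2.
U+F9B90: 4-byte form → F3 B9 AE 90.
U+C0112: 4-byte form → F3 80 84 92.
U+10F459: 4-byte form → F4 8F 91 99.
U+7D262: 4-byte form → F1 BD 89 A2.
U+7149: 3-byte form → E7 85 89.
Concatenated (23 bytes): F0 9D 9C A2 F3 B9 AE 90 F3 80 84 92 F4 8F 91 99 F1 BD 89 A2 E7 85 89.

F0 9D 9C A2 F3 B9 AE 90 F3 80 84 92 F4 8F 91 99 F1 BD 89 A2 E7 85 89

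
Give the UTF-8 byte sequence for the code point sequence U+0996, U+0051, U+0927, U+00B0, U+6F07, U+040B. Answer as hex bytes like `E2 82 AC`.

U+0996: 3-byte form → E0 A6 96.
U+0051: 1-byte form → 51.
U+0927: 3-byte form → E0 A4 A7.
U+00B0: 2-byte form → C2 B0.
U+6F07: 3-byte form → E6 BC 87.
U+040B: 2-byte form → D0 8B.
Concatenated (14 bytes): E0 A6 96 51 E0 A4 A7 C2 B0 E6 BC 87 D0 8B.

E0 A6 96 51 E0 A4 A7 C2 B0 E6 BC 87 D0 8B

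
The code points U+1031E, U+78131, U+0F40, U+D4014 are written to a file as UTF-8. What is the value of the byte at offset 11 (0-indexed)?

U+1031E → 4-byte form F0 90 8C 9E at offsets 0–3.
U+78131 → 4-byte form F1 B8 84 B1 at offsets 4–7.
U+0F40 → 3-byte form E0 BD 80 at offsets 8–10.
U+D4014 → 4-byte form F3 94 80 94 at offsets 11–14.
Offset 11 falls in char 4's range; it's byte 1 of F3 94 80 94 = 0xF3.

0xF3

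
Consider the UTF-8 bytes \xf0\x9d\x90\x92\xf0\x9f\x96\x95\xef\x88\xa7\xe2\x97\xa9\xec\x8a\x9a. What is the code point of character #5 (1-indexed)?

U+C29A

Offset 0: leading byte 0xF0 = 11110000 → 4-byte char #1 = F0 9D 90 92.
Offset 4: leading byte 0xF0 = 11110000 → 4-byte char #2 = F0 9F 96 95.
Offset 8: leading byte 0xEF = 11101111 → 3-byte char #3 = EF 88 A7.
Offset 11: leading byte 0xE2 = 11100010 → 3-byte char #4 = E2 97 A9.
Offset 14: leading byte 0xEC = 11101100 → 3-byte char #5 = EC 8A 9A.
Leading byte 0xEC = 11101100 matches 1110xxxx → 3-byte sequence.
Byte 1: 0xEC = 11101100, payload 1100 (4 bits).
Byte 2: 0x8A = 10001010 (10xxxxxx ✓), payload 001010.
Byte 3: 0x9A = 10011010 (10xxxxxx ✓), payload 011010.
Concatenate: 1100001010011010 = 0xC29A (16 bits → U+C29A).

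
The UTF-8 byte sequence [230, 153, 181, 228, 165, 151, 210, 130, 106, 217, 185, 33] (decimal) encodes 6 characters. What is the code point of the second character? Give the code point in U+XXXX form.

U+4957

Offset 0: leading byte 0xE6 = 11100110 → 3-byte char #1 = E6 99 B5.
Offset 3: leading byte 0xE4 = 11100100 → 3-byte char #2 = E4 A5 97.
Leading byte 0xE4 = 11100100 matches 1110xxxx → 3-byte sequence.
Byte 1: 0xE4 = 11100100, payload 0100 (4 bits).
Byte 2: 0xA5 = 10100101 (10xxxxxx ✓), payload 100101.
Byte 3: 0x97 = 10010111 (10xxxxxx ✓), payload 010111.
Concatenate: 0100100101010111 = 0x4957 (16 bits → U+4957).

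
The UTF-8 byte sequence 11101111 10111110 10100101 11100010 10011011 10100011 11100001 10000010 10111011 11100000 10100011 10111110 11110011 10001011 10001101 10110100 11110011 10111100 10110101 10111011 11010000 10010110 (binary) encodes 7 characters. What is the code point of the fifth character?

Offset 0: leading byte 0xEF = 11101111 → 3-byte char #1 = EF BE A5.
Offset 3: leading byte 0xE2 = 11100010 → 3-byte char #2 = E2 9B A3.
Offset 6: leading byte 0xE1 = 11100001 → 3-byte char #3 = E1 82 BB.
Offset 9: leading byte 0xE0 = 11100000 → 3-byte char #4 = E0 A3 BE.
Offset 12: leading byte 0xF3 = 11110011 → 4-byte char #5 = F3 8B 8D B4.
Leading byte 0xF3 = 11110011 matches 11110xxx → 4-byte sequence.
Byte 1: 0xF3 = 11110011, payload 011 (3 bits).
Byte 2: 0x8B = 10001011 (10xxxxxx ✓), payload 001011.
Byte 3: 0x8D = 10001101 (10xxxxxx ✓), payload 001101.
Byte 4: 0xB4 = 10110100 (10xxxxxx ✓), payload 110100.
Concatenate: 011001011001101110100 = 0xCB374 (21 bits → U+CB374).

U+CB374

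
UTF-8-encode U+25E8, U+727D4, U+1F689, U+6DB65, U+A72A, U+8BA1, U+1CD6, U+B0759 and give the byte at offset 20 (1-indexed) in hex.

1-indexed offset 20 is 0-indexed offset 19.
U+25E8 → 3-byte form E2 97 A8 at offsets 0–2.
U+727D4 → 4-byte form F1 B2 9F 94 at offsets 3–6.
U+1F689 → 4-byte form F0 9F 9A 89 at offsets 7–10.
U+6DB65 → 4-byte form F1 AD AD A5 at offsets 11–14.
U+A72A → 3-byte form EA 9C AA at offsets 15–17.
U+8BA1 → 3-byte form E8 AE A1 at offsets 18–20.
Offset 19 falls in char 6's range; it's byte 2 of E8 AE A1 = 0xAE.

0xAE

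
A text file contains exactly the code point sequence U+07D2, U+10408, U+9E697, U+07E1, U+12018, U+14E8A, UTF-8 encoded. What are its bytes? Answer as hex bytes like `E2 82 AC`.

DF 92 F0 90 90 88 F2 9E 9A 97 DF A1 F0 92 80 98 F0 94 BA 8A

U+07D2: 2-byte form → DF 92.
U+10408: 4-byte form → F0 90 90 88.
U+9E697: 4-byte form → F2 9E 9A 97.
U+07E1: 2-byte form → DF A1.
U+12018: 4-byte form → F0 92 80 98.
U+14E8A: 4-byte form → F0 94 BA 8A.
Concatenated (20 bytes): DF 92 F0 90 90 88 F2 9E 9A 97 DF A1 F0 92 80 98 F0 94 BA 8A.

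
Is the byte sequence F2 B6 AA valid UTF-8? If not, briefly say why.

Leading byte 0xF2 = 11110010 → 4-byte form, but only 3 bytes are present.

invalid (sequence truncated)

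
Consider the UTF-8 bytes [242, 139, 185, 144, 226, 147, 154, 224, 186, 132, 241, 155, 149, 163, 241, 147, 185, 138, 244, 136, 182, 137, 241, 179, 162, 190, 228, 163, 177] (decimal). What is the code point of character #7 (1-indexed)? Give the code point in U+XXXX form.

U+738BE

Offset 0: leading byte 0xF2 = 11110010 → 4-byte char #1 = F2 8B B9 90.
Offset 4: leading byte 0xE2 = 11100010 → 3-byte char #2 = E2 93 9A.
Offset 7: leading byte 0xE0 = 11100000 → 3-byte char #3 = E0 BA 84.
Offset 10: leading byte 0xF1 = 11110001 → 4-byte char #4 = F1 9B 95 A3.
Offset 14: leading byte 0xF1 = 11110001 → 4-byte char #5 = F1 93 B9 8A.
Offset 18: leading byte 0xF4 = 11110100 → 4-byte char #6 = F4 88 B6 89.
Offset 22: leading byte 0xF1 = 11110001 → 4-byte char #7 = F1 B3 A2 BE.
Leading byte 0xF1 = 11110001 matches 11110xxx → 4-byte sequence.
Byte 1: 0xF1 = 11110001, payload 001 (3 bits).
Byte 2: 0xB3 = 10110011 (10xxxxxx ✓), payload 110011.
Byte 3: 0xA2 = 10100010 (10xxxxxx ✓), payload 100010.
Byte 4: 0xBE = 10111110 (10xxxxxx ✓), payload 111110.
Concatenate: 001110011100010111110 = 0x738BE (21 bits → U+738BE).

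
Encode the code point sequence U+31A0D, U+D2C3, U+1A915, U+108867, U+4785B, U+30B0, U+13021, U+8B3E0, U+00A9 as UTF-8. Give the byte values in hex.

F0 B1 A8 8D ED 8B 83 F0 9A A4 95 F4 88 A1 A7 F1 87 A1 9B E3 82 B0 F0 93 80 A1 F2 8B 8F A0 C2 A9

U+31A0D: 4-byte form → F0 B1 A8 8D.
U+D2C3: 3-byte form → ED 8B 83.
U+1A915: 4-byte form → F0 9A A4 95.
U+108867: 4-byte form → F4 88 A1 A7.
U+4785B: 4-byte form → F1 87 A1 9B.
U+30B0: 3-byte form → E3 82 B0.
U+13021: 4-byte form → F0 93 80 A1.
U+8B3E0: 4-byte form → F2 8B 8F A0.
U+00A9: 2-byte form → C2 A9.
Concatenated (32 bytes): F0 B1 A8 8D ED 8B 83 F0 9A A4 95 F4 88 A1 A7 F1 87 A1 9B E3 82 B0 F0 93 80 A1 F2 8B 8F A0 C2 A9.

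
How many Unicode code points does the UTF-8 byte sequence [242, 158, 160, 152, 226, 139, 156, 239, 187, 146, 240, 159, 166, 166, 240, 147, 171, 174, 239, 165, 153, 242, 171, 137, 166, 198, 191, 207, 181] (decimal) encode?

9

Byte at offset 0: 0xF2 = 11110010 → 4-byte char (#1). Advance 4.
Byte at offset 4: 0xE2 = 11100010 → 3-byte char (#2). Advance 3.
Byte at offset 7: 0xEF = 11101111 → 3-byte char (#3). Advance 3.
Byte at offset 10: 0xF0 = 11110000 → 4-byte char (#4). Advance 4.
Byte at offset 14: 0xF0 = 11110000 → 4-byte char (#5). Advance 4.
Byte at offset 18: 0xEF = 11101111 → 3-byte char (#6). Advance 3.
Byte at offset 21: 0xF2 = 11110010 → 4-byte char (#7). Advance 4.
Byte at offset 25: 0xC6 = 11000110 → 2-byte char (#8). Advance 2.
Byte at offset 27: 0xCF = 11001111 → 2-byte char (#9). Advance 2.
Reached end at offset 29 after 9 code points.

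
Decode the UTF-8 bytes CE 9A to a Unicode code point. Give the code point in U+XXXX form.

Leading byte 0xCE = 11001110 matches 110xxxxx → 2-byte sequence.
Byte 1: 0xCE = 11001110, payload 01110 (5 bits).
Byte 2: 0x9A = 10011010 (10xxxxxx ✓), payload 011010.
Concatenate: 01110011010 = 0x39A (11 bits → U+039A).

U+039A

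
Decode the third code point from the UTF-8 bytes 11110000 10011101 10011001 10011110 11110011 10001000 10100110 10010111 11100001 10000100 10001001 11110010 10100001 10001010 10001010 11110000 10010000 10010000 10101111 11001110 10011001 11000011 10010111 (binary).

Offset 0: leading byte 0xF0 = 11110000 → 4-byte char #1 = F0 9D 99 9E.
Offset 4: leading byte 0xF3 = 11110011 → 4-byte char #2 = F3 88 A6 97.
Offset 8: leading byte 0xE1 = 11100001 → 3-byte char #3 = E1 84 89.
Leading byte 0xE1 = 11100001 matches 1110xxxx → 3-byte sequence.
Byte 1: 0xE1 = 11100001, payload 0001 (4 bits).
Byte 2: 0x84 = 10000100 (10xxxxxx ✓), payload 000100.
Byte 3: 0x89 = 10001001 (10xxxxxx ✓), payload 001001.
Concatenate: 0001000100001001 = 0x1109 (16 bits → U+1109).

U+1109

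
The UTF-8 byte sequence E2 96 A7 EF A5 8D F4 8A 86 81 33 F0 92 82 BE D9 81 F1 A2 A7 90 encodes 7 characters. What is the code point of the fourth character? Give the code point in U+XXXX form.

U+0033

Offset 0: leading byte 0xE2 = 11100010 → 3-byte char #1 = E2 96 A7.
Offset 3: leading byte 0xEF = 11101111 → 3-byte char #2 = EF A5 8D.
Offset 6: leading byte 0xF4 = 11110100 → 4-byte char #3 = F4 8A 86 81.
Offset 10: leading byte 0x33 = 00110011 → 1-byte char #4 = 33.
Leading byte 0x33 = 00110011 matches 0xxxxxxx → 1-byte sequence.
Byte 1: 0x33 = 00110011, payload 0110011 (7 bits).
Concatenate: 0110011 = 0x33 (7 bits → U+0033).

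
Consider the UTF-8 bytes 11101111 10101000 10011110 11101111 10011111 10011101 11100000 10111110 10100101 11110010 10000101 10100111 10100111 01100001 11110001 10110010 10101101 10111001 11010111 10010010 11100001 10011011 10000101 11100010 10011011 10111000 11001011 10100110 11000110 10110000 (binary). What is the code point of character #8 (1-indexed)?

Offset 0: leading byte 0xEF = 11101111 → 3-byte char #1 = EF A8 9E.
Offset 3: leading byte 0xEF = 11101111 → 3-byte char #2 = EF 9F 9D.
Offset 6: leading byte 0xE0 = 11100000 → 3-byte char #3 = E0 BE A5.
Offset 9: leading byte 0xF2 = 11110010 → 4-byte char #4 = F2 85 A7 A7.
Offset 13: leading byte 0x61 = 01100001 → 1-byte char #5 = 61.
Offset 14: leading byte 0xF1 = 11110001 → 4-byte char #6 = F1 B2 AD B9.
Offset 18: leading byte 0xD7 = 11010111 → 2-byte char #7 = D7 92.
Offset 20: leading byte 0xE1 = 11100001 → 3-byte char #8 = E1 9B 85.
Leading byte 0xE1 = 11100001 matches 1110xxxx → 3-byte sequence.
Byte 1: 0xE1 = 11100001, payload 0001 (4 bits).
Byte 2: 0x9B = 10011011 (10xxxxxx ✓), payload 011011.
Byte 3: 0x85 = 10000101 (10xxxxxx ✓), payload 000101.
Concatenate: 0001011011000101 = 0x16C5 (16 bits → U+16C5).

U+16C5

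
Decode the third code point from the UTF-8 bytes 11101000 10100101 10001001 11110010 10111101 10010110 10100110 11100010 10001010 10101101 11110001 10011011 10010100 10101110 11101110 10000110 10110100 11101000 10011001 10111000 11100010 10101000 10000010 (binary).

Offset 0: leading byte 0xE8 = 11101000 → 3-byte char #1 = E8 A5 89.
Offset 3: leading byte 0xF2 = 11110010 → 4-byte char #2 = F2 BD 96 A6.
Offset 7: leading byte 0xE2 = 11100010 → 3-byte char #3 = E2 8A AD.
Leading byte 0xE2 = 11100010 matches 1110xxxx → 3-byte sequence.
Byte 1: 0xE2 = 11100010, payload 0010 (4 bits).
Byte 2: 0x8A = 10001010 (10xxxxxx ✓), payload 001010.
Byte 3: 0xAD = 10101101 (10xxxxxx ✓), payload 101101.
Concatenate: 0010001010101101 = 0x22AD (16 bits → U+22AD).

U+22AD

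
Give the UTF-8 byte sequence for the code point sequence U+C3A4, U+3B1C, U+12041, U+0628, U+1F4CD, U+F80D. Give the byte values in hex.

U+C3A4: 3-byte form → EC 8E A4.
U+3B1C: 3-byte form → E3 AC 9C.
U+12041: 4-byte form → F0 92 81 81.
U+0628: 2-byte form → D8 A8.
U+1F4CD: 4-byte form → F0 9F 93 8D.
U+F80D: 3-byte form → EF A0 8D.
Concatenated (19 bytes): EC 8E A4 E3 AC 9C F0 92 81 81 D8 A8 F0 9F 93 8D EF A0 8D.

EC 8E A4 E3 AC 9C F0 92 81 81 D8 A8 F0 9F 93 8D EF A0 8D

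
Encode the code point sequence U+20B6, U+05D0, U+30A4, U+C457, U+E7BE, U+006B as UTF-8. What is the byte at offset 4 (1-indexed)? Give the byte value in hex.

0xD7

1-indexed offset 4 is 0-indexed offset 3.
U+20B6 → 3-byte form E2 82 B6 at offsets 0–2.
U+05D0 → 2-byte form D7 90 at offsets 3–4.
Offset 3 falls in char 2's range; it's byte 1 of D7 90 = 0xD7.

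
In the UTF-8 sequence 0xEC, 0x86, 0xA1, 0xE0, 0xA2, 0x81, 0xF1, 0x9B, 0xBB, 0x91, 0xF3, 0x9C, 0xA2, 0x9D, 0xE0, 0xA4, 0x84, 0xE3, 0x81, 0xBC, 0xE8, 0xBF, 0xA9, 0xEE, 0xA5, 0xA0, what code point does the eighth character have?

U+E960

Offset 0: leading byte 0xEC = 11101100 → 3-byte char #1 = EC 86 A1.
Offset 3: leading byte 0xE0 = 11100000 → 3-byte char #2 = E0 A2 81.
Offset 6: leading byte 0xF1 = 11110001 → 4-byte char #3 = F1 9B BB 91.
Offset 10: leading byte 0xF3 = 11110011 → 4-byte char #4 = F3 9C A2 9D.
Offset 14: leading byte 0xE0 = 11100000 → 3-byte char #5 = E0 A4 84.
Offset 17: leading byte 0xE3 = 11100011 → 3-byte char #6 = E3 81 BC.
Offset 20: leading byte 0xE8 = 11101000 → 3-byte char #7 = E8 BF A9.
Offset 23: leading byte 0xEE = 11101110 → 3-byte char #8 = EE A5 A0.
Leading byte 0xEE = 11101110 matches 1110xxxx → 3-byte sequence.
Byte 1: 0xEE = 11101110, payload 1110 (4 bits).
Byte 2: 0xA5 = 10100101 (10xxxxxx ✓), payload 100101.
Byte 3: 0xA0 = 10100000 (10xxxxxx ✓), payload 100000.
Concatenate: 1110100101100000 = 0xE960 (16 bits → U+E960).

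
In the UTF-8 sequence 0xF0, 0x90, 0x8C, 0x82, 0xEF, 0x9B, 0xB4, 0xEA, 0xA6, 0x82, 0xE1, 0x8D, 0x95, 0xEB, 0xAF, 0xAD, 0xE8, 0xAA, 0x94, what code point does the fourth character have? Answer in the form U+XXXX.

U+1355

Offset 0: leading byte 0xF0 = 11110000 → 4-byte char #1 = F0 90 8C 82.
Offset 4: leading byte 0xEF = 11101111 → 3-byte char #2 = EF 9B B4.
Offset 7: leading byte 0xEA = 11101010 → 3-byte char #3 = EA A6 82.
Offset 10: leading byte 0xE1 = 11100001 → 3-byte char #4 = E1 8D 95.
Leading byte 0xE1 = 11100001 matches 1110xxxx → 3-byte sequence.
Byte 1: 0xE1 = 11100001, payload 0001 (4 bits).
Byte 2: 0x8D = 10001101 (10xxxxxx ✓), payload 001101.
Byte 3: 0x95 = 10010101 (10xxxxxx ✓), payload 010101.
Concatenate: 0001001101010101 = 0x1355 (16 bits → U+1355).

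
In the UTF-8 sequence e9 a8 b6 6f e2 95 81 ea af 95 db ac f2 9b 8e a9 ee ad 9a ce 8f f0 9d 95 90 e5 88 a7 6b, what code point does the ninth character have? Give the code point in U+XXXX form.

Offset 0: leading byte 0xE9 = 11101001 → 3-byte char #1 = E9 A8 B6.
Offset 3: leading byte 0x6F = 01101111 → 1-byte char #2 = 6F.
Offset 4: leading byte 0xE2 = 11100010 → 3-byte char #3 = E2 95 81.
Offset 7: leading byte 0xEA = 11101010 → 3-byte char #4 = EA AF 95.
Offset 10: leading byte 0xDB = 11011011 → 2-byte char #5 = DB AC.
Offset 12: leading byte 0xF2 = 11110010 → 4-byte char #6 = F2 9B 8E A9.
Offset 16: leading byte 0xEE = 11101110 → 3-byte char #7 = EE AD 9A.
Offset 19: leading byte 0xCE = 11001110 → 2-byte char #8 = CE 8F.
Offset 21: leading byte 0xF0 = 11110000 → 4-byte char #9 = F0 9D 95 90.
Leading byte 0xF0 = 11110000 matches 11110xxx → 4-byte sequence.
Byte 1: 0xF0 = 11110000, payload 000 (3 bits).
Byte 2: 0x9D = 10011101 (10xxxxxx ✓), payload 011101.
Byte 3: 0x95 = 10010101 (10xxxxxx ✓), payload 010101.
Byte 4: 0x90 = 10010000 (10xxxxxx ✓), payload 010000.
Concatenate: 000011101010101010000 = 0x1D550 (21 bits → U+1D550).

U+1D550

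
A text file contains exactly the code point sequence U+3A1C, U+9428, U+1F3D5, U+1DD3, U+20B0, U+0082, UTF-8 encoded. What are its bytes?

E3 A8 9C E9 90 A8 F0 9F 8F 95 E1 B7 93 E2 82 B0 C2 82

U+3A1C: 3-byte form → E3 A8 9C.
U+9428: 3-byte form → E9 90 A8.
U+1F3D5: 4-byte form → F0 9F 8F 95.
U+1DD3: 3-byte form → E1 B7 93.
U+20B0: 3-byte form → E2 82 B0.
U+0082: 2-byte form → C2 82.
Concatenated (18 bytes): E3 A8 9C E9 90 A8 F0 9F 8F 95 E1 B7 93 E2 82 B0 C2 82.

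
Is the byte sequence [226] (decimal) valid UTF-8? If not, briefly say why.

invalid (sequence truncated)

Leading byte 0xE2 = 11100010 → 3-byte form, but only 1 byte is present.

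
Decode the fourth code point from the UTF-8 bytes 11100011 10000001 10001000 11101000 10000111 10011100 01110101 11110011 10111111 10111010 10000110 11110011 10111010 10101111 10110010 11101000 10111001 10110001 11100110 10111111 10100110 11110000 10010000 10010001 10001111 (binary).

Offset 0: leading byte 0xE3 = 11100011 → 3-byte char #1 = E3 81 88.
Offset 3: leading byte 0xE8 = 11101000 → 3-byte char #2 = E8 87 9C.
Offset 6: leading byte 0x75 = 01110101 → 1-byte char #3 = 75.
Offset 7: leading byte 0xF3 = 11110011 → 4-byte char #4 = F3 BF BA 86.
Leading byte 0xF3 = 11110011 matches 11110xxx → 4-byte sequence.
Byte 1: 0xF3 = 11110011, payload 011 (3 bits).
Byte 2: 0xBF = 10111111 (10xxxxxx ✓), payload 111111.
Byte 3: 0xBA = 10111010 (10xxxxxx ✓), payload 111010.
Byte 4: 0x86 = 10000110 (10xxxxxx ✓), payload 000110.
Concatenate: 011111111111010000110 = 0xFFE86 (21 bits → U+FFE86).

U+FFE86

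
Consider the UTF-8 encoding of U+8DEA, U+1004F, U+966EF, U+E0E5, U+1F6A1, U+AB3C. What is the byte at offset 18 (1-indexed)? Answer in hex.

0xA1

1-indexed offset 18 is 0-indexed offset 17.
U+8DEA → 3-byte form E8 B7 AA at offsets 0–2.
U+1004F → 4-byte form F0 90 81 8F at offsets 3–6.
U+966EF → 4-byte form F2 96 9B AF at offsets 7–10.
U+E0E5 → 3-byte form EE 83 A5 at offsets 11–13.
U+1F6A1 → 4-byte form F0 9F 9A A1 at offsets 14–17.
Offset 17 falls in char 5's range; it's byte 4 of F0 9F 9A A1 = 0xA1.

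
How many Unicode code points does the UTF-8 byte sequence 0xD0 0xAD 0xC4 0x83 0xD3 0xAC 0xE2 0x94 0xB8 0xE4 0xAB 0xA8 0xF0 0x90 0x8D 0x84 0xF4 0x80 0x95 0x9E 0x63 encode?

8

Byte at offset 0: 0xD0 = 11010000 → 2-byte char (#1). Advance 2.
Byte at offset 2: 0xC4 = 11000100 → 2-byte char (#2). Advance 2.
Byte at offset 4: 0xD3 = 11010011 → 2-byte char (#3). Advance 2.
Byte at offset 6: 0xE2 = 11100010 → 3-byte char (#4). Advance 3.
Byte at offset 9: 0xE4 = 11100100 → 3-byte char (#5). Advance 3.
Byte at offset 12: 0xF0 = 11110000 → 4-byte char (#6). Advance 4.
Byte at offset 16: 0xF4 = 11110100 → 4-byte char (#7). Advance 4.
Byte at offset 20: 0x63 = 01100011 → 1-byte char (#8). Advance 1.
Reached end at offset 21 after 8 code points.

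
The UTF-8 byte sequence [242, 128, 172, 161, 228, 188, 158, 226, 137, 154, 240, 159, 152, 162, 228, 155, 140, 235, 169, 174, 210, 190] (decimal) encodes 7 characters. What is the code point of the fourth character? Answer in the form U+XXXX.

Offset 0: leading byte 0xF2 = 11110010 → 4-byte char #1 = F2 80 AC A1.
Offset 4: leading byte 0xE4 = 11100100 → 3-byte char #2 = E4 BC 9E.
Offset 7: leading byte 0xE2 = 11100010 → 3-byte char #3 = E2 89 9A.
Offset 10: leading byte 0xF0 = 11110000 → 4-byte char #4 = F0 9F 98 A2.
Leading byte 0xF0 = 11110000 matches 11110xxx → 4-byte sequence.
Byte 1: 0xF0 = 11110000, payload 000 (3 bits).
Byte 2: 0x9F = 10011111 (10xxxxxx ✓), payload 011111.
Byte 3: 0x98 = 10011000 (10xxxxxx ✓), payload 011000.
Byte 4: 0xA2 = 10100010 (10xxxxxx ✓), payload 100010.
Concatenate: 000011111011000100010 = 0x1F622 (21 bits → U+1F622).

U+1F622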